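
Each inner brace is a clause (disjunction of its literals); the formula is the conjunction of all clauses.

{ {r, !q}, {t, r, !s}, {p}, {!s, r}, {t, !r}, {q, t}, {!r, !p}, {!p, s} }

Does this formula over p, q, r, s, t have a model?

No, unsatisfiable

Unit clause (p) forces p = true.
Unit clause (!r) forces r = false.
Unit clause (!q) forces q = false.
Unit clause (!s) forces s = false.
But (s) is also a unit clause — contradiction.
No assignment satisfies every clause.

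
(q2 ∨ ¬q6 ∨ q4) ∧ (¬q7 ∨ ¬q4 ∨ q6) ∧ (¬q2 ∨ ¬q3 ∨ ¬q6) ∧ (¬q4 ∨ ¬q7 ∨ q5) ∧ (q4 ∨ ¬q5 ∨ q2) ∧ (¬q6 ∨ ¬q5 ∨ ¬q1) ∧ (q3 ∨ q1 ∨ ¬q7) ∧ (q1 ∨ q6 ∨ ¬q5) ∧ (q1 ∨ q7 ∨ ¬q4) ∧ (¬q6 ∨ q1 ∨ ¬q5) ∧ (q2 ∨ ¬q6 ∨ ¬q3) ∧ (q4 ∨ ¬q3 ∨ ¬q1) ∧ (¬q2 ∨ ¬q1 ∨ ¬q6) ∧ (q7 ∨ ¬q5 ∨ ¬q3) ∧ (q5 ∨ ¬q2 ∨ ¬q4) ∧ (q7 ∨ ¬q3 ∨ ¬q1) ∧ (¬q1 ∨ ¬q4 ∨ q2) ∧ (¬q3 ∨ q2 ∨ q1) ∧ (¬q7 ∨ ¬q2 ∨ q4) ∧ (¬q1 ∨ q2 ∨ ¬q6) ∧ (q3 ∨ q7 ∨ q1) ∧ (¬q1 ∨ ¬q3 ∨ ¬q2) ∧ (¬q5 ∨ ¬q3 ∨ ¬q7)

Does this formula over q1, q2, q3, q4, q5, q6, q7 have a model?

Try q2 = False.
Try q6 = False.
Try q7 = True.
From the singleton clause (¬q4), q4 = False.
From the singleton clause (¬q5), q5 = False.
Try q3 = False.
From the singleton clause (q1), q1 = True.
All clauses are satisfied.
A satisfying assignment: q1 ↦ True, q2 ↦ False, q3 ↦ False, q4 ↦ False, q5 ↦ False, q6 ↦ False, q7 ↦ True.

Yes, satisfiable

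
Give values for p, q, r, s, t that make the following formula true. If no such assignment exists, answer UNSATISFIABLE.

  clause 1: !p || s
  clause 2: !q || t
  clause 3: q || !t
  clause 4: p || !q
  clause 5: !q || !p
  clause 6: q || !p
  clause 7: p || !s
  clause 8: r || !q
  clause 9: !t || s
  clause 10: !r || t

p=false, q=false, r=false, s=false, t=false

Branch on p: set p = false.
Unit clause (!q) forces q = false.
Unit clause (!t) forces t = false.
Unit clause (!s) forces s = false.
Unit clause (!r) forces r = false.
All clauses are satisfied.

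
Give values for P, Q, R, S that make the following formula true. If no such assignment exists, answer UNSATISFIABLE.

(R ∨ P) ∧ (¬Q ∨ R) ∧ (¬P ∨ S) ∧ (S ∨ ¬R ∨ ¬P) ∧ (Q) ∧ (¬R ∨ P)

The clause (Q) is unit, so Q = True.
The clause (R) is unit, so R = True.
The clause (P) is unit, so P = True.
The clause (S) is unit, so S = True.
This assignment satisfies each clause.

P: True, Q: True, R: True, S: True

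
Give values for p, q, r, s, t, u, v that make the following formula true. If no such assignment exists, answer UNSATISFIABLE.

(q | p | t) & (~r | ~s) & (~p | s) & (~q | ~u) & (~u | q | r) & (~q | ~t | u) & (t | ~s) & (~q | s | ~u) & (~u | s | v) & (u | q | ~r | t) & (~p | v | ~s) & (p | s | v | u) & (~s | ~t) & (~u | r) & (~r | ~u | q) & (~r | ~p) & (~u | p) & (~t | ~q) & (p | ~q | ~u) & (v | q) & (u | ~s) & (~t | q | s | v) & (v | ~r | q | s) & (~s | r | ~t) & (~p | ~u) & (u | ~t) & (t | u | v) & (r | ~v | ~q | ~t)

p=0,  q=1,  r=0,  s=0,  t=0,  u=0,  v=1

Branch on r: set r = 0.
From the singleton clause (~u), u = 0.
From the singleton clause (~s), s = 0.
From the singleton clause (~p), p = 0.
From the singleton clause (v), v = 1.
From the singleton clause (~t), t = 0.
From the singleton clause (q), q = 1.
This assignment satisfies each clause.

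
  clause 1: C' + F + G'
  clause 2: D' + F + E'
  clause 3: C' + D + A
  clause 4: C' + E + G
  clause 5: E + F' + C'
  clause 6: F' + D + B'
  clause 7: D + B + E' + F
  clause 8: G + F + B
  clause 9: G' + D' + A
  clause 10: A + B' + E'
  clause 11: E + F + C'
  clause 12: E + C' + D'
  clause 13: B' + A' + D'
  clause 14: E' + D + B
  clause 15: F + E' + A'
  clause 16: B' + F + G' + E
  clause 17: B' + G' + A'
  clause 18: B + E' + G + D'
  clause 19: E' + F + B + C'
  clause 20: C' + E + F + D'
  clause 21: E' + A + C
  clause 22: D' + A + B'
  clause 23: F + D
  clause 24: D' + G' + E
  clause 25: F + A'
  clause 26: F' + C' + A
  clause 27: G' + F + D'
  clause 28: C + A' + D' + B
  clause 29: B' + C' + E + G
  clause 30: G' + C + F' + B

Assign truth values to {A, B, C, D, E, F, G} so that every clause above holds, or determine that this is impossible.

A: 1, B: 0, C: 1, D: 1, E: 1, F: 1, G: 1

Branch on F: set F = 1.
Branch on E: set E = 1.
Branch on D: set D = 1.
Branch on G: set G = 1.
The clause (A) is unit, so A = 1.
The clause (B') is unit, so B = 0.
The clause (C) is unit, so C = 1.
All clauses are satisfied.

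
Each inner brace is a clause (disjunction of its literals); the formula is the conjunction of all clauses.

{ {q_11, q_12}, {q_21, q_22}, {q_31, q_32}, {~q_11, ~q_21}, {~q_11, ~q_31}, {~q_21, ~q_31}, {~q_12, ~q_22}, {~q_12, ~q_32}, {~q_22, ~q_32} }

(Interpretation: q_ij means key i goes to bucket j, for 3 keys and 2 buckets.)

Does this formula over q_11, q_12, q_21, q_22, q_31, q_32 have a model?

Try q_11 = 1.
The clause (~q_21) is unit, so q_21 = 0.
The clause (q_22) is unit, so q_22 = 1.
The clause (~q_31) is unit, so q_31 = 0.
The clause (q_32) is unit, so q_32 = 1.
That conflicts with the unit clause (~q_32).
Undo q_11 and try q_11 = 0.
The clause (q_12) is unit, so q_12 = 1.
The clause (~q_22) is unit, so q_22 = 0.
The clause (q_21) is unit, so q_21 = 1.
The clause (~q_31) is unit, so q_31 = 0.
The clause (q_32) is unit, so q_32 = 1.
That conflicts with the unit clause (~q_32).
Both values of q_11 lead to a conflict.
No assignment satisfies every clause.

No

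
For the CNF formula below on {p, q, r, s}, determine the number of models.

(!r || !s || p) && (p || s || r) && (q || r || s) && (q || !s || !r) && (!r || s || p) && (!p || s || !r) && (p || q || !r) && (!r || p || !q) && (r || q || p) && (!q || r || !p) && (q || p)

There are 2^4 = 16 truth assignments over (p, q, r, s).
Check each against the 11 clauses (columns in the order p, q, r, s):
  F F F F  ✗ fails (p || s || r)
  F F F T  ✗ fails (r || q || p)
  F F T F  ✗ fails (!r || s || p)
  F F T T  ✗ fails (!r || !s || p)
  F T F F  ✗ fails (p || s || r)
  F T F T  ✓ satisfies all
  F T T F  ✗ fails (!r || s || p)
  F T T T  ✗ fails (!r || !s || p)
  T F F F  ✗ fails (q || r || s)
  T F F T  ✓ satisfies all
  T F T F  ✗ fails (!p || s || !r)
  T F T T  ✗ fails (q || !s || !r)
  T T F F  ✗ fails (!q || r || !p)
  T T F T  ✗ fails (!q || r || !p)
  T T T F  ✗ fails (!p || s || !r)
  T T T T  ✓ satisfies all
3 of the 16 rows are models.

3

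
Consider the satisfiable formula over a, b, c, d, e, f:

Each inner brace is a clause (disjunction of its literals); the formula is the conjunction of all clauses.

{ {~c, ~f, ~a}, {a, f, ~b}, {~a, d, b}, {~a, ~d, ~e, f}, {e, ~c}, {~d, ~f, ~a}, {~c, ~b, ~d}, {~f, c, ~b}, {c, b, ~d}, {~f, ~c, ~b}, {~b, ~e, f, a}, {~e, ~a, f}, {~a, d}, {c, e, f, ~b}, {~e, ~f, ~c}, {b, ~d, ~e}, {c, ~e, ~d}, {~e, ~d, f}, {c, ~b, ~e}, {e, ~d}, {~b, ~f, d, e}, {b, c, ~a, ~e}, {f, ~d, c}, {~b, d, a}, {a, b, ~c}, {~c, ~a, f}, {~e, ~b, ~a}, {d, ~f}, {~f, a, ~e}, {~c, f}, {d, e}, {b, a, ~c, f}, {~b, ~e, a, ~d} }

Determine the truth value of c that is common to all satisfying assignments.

False

Suppose c = 1.
Unit clause (e) forces e = 1.
Unit clause (~f) forces f = 0.
That conflicts with the unit clause (f).
So every satisfying assignment has c = False.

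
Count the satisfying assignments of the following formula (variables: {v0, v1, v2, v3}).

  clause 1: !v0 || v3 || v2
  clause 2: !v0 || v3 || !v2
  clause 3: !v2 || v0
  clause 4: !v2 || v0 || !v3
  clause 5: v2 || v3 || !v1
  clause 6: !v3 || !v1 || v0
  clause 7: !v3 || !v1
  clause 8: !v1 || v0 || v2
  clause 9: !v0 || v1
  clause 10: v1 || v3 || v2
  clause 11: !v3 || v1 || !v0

There are 2^4 = 16 truth assignments over (v0, v1, v2, v3).
Check each against the 11 clauses (columns in the order v0, v1, v2, v3):
  F F F F  ✗ fails (v1 || v3 || v2)
  F F F T  ✓ satisfies all
  F F T F  ✗ fails (!v2 || v0)
  F F T T  ✗ fails (!v2 || v0)
  F T F F  ✗ fails (v2 || v3 || !v1)
  F T F T  ✗ fails (!v3 || !v1 || v0)
  F T T F  ✗ fails (!v2 || v0)
  F T T T  ✗ fails (!v2 || v0)
  T F F F  ✗ fails (!v0 || v3 || v2)
  T F F T  ✗ fails (!v0 || v1)
  T F T F  ✗ fails (!v0 || v3 || !v2)
  T F T T  ✗ fails (!v0 || v1)
  T T F F  ✗ fails (!v0 || v3 || v2)
  T T F T  ✗ fails (!v3 || !v1)
  T T T F  ✗ fails (!v0 || v3 || !v2)
  T T T T  ✗ fails (!v3 || !v1)
1 of the 16 rows is a model.

1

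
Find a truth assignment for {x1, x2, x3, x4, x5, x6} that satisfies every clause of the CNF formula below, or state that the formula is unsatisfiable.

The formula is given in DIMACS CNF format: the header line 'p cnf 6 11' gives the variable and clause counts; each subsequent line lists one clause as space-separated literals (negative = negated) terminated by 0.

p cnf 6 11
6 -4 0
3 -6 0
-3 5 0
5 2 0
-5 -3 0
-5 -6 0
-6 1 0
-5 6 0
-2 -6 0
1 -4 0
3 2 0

x1: True,  x2: True,  x3: False,  x4: False,  x5: False,  x6: False

Try x6 = False.
(¬x4) alone gives x4 = False.
(¬x5) alone gives x5 = False.
(¬x3) alone gives x3 = False.
(x2) alone gives x2 = True.
All clauses hold; x1 can take either value.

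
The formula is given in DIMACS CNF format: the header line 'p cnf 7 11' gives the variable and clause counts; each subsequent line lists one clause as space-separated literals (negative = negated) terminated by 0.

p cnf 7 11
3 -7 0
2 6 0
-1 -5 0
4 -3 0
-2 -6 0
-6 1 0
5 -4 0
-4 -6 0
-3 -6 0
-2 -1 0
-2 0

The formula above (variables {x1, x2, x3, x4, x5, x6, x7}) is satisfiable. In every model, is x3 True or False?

False

Suppose x3 = True.
Unit clause (x4) forces x4 = True.
Unit clause (x5) forces x5 = True.
Unit clause (¬x1) forces x1 = False.
Unit clause (¬x6) forces x6 = False.
Unit clause (x2) forces x2 = True.
That conflicts with the unit clause (¬x2).
So every satisfying assignment has x3 = False.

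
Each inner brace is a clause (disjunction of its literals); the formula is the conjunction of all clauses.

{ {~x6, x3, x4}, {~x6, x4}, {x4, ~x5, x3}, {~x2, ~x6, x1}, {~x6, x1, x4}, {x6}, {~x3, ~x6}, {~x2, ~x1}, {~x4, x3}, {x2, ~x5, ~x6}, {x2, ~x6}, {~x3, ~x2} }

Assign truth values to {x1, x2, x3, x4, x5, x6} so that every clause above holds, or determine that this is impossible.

From the singleton clause (x6), x6 = 1.
From the singleton clause (x4), x4 = 1.
From the singleton clause (~x3), x3 = 0.
But (x3) is also a unit clause — contradiction.

UNSATISFIABLE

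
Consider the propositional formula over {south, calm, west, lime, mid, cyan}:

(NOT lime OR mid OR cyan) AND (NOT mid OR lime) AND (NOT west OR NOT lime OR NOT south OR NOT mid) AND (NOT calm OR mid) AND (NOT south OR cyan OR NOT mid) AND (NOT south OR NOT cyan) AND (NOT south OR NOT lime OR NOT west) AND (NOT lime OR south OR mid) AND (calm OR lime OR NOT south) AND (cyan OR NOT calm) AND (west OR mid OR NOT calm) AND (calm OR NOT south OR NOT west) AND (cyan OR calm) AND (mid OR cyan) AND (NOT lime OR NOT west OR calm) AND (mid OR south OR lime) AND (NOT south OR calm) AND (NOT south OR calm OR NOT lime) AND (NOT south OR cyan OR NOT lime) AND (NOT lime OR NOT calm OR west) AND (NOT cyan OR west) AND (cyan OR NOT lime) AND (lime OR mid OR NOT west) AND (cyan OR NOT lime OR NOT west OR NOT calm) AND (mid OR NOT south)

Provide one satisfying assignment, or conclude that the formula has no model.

south ↦ false, calm ↦ true, west ↦ true, lime ↦ true, mid ↦ true, cyan ↦ true

Case mid = true:
(lime) alone gives lime = true.
(cyan) alone gives cyan = true.
(NOT south) alone gives south = false.
(west) alone gives west = true.
(calm) alone gives calm = true.
Every clause now holds.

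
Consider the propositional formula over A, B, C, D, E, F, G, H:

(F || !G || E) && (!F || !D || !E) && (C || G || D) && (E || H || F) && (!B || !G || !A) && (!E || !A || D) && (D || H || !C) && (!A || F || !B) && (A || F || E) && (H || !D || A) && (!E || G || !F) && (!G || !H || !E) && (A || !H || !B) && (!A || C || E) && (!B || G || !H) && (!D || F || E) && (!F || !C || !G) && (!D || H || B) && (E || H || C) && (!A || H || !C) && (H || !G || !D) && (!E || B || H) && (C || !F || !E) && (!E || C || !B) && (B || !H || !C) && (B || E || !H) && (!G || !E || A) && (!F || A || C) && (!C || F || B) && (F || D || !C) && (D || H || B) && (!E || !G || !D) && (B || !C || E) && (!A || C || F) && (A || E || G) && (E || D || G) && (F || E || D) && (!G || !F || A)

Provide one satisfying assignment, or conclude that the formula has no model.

A: false, B: false, C: false, D: true, E: true, F: false, G: false, H: true

Try F = false.
Try G = false.
Try C = false.
From the singleton clause (D), D = true.
From the singleton clause (E), E = true.
From the singleton clause (!B), B = false.
From the singleton clause (H), H = true.
From the singleton clause (!A), A = false.
This assignment satisfies each clause.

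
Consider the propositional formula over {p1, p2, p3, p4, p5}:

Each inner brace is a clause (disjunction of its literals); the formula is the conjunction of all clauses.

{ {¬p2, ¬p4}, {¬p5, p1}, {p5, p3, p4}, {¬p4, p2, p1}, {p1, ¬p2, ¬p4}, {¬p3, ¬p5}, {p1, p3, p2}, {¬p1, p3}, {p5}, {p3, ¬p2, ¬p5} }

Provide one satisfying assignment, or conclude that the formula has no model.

UNSATISFIABLE

The clause (p5) is unit, so p5 = True.
The clause (p1) is unit, so p1 = True.
The clause (¬p3) is unit, so p3 = False.
That conflicts with the unit clause (p3).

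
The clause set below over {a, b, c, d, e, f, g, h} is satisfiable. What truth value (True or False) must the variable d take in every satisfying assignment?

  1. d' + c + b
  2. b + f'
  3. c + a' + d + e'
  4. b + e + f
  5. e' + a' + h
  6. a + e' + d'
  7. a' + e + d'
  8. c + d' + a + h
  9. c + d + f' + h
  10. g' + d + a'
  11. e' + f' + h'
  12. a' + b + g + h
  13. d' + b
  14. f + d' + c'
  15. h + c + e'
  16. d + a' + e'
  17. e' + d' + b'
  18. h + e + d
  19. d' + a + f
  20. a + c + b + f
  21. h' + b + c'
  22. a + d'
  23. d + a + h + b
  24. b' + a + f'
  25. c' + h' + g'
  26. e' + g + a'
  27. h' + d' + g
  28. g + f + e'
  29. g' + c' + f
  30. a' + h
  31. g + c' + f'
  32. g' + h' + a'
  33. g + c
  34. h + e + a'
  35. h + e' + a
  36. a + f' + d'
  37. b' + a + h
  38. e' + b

False

Suppose d = 1.
From the singleton clause (b), b = 1.
From the singleton clause (e'), e = 0.
From the singleton clause (a'), a = 0.
Now (a) is unsatisfied and unit — conflict.
So every satisfying assignment has d = False.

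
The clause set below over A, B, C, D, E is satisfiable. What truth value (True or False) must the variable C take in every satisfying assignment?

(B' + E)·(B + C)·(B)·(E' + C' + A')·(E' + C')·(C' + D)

False

Suppose C = 1.
(B) alone gives B = 1.
(E) alone gives E = 1.
That conflicts with the unit clause (E').
So every satisfying assignment has C = False.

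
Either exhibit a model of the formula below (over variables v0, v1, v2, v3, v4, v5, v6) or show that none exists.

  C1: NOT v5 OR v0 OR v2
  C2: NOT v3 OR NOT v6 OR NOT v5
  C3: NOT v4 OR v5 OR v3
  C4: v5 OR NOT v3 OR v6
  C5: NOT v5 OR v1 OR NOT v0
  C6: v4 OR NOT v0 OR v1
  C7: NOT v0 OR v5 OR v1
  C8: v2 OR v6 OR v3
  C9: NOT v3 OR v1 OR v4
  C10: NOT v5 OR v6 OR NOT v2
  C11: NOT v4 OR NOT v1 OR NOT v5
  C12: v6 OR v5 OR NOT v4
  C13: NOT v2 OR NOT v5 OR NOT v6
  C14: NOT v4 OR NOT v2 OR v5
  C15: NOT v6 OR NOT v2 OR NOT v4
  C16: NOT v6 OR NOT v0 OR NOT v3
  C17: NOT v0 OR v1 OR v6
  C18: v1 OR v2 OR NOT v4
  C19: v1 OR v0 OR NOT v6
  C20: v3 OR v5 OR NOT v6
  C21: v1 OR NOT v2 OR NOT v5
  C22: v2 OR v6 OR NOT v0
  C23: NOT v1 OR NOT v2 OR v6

Case v5 = true:
Case v0 = true:
From the singleton clause (v1), v1 = true.
From the singleton clause (NOT v4), v4 = false.
Case v3 = false:
Case v2 = false:
From the singleton clause (v6), v6 = true.
Every clause now holds.

v0 ↦ true; v1 ↦ true; v2 ↦ false; v3 ↦ false; v4 ↦ false; v5 ↦ true; v6 ↦ true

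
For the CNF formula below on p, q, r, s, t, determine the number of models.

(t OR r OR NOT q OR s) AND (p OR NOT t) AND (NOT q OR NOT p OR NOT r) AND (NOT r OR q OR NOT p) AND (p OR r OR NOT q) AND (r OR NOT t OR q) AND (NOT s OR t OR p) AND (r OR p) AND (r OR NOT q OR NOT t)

There are 2^5 = 32 truth assignments over (p, q, r, s, t).
Split on r. With r = true, the clauses containing r are satisfied and NOT r drops from the rest; 2 of the 2^4 = 16 assignments to the other variables satisfy what remains.
With r = false, by the same count on the reduced clause set, 3 assignments work.
Total: 2 + 3 = 5.

5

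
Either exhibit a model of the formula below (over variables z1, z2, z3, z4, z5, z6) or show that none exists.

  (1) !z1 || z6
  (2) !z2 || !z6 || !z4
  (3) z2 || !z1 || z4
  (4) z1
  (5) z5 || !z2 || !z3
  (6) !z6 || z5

The clause (z1) is unit, so z1 = true.
The clause (z6) is unit, so z6 = true.
The clause (z5) is unit, so z5 = true.
Branch on z2: set z2 = false.
The clause (z4) is unit, so z4 = true.
All clauses hold; z3 can take either value.

z1: true,  z2: false,  z3: true,  z4: true,  z5: true,  z6: true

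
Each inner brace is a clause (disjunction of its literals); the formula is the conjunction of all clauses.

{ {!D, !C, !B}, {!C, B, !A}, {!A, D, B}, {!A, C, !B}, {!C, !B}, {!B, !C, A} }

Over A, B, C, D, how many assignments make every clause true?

There are 2^4 = 16 truth assignments over (A, B, C, D).
Split on C. With C = true, the clauses containing C are satisfied and !C drops from the rest; 2 of the 2^3 = 8 assignments to the other variables satisfy what remains.
With C = false, by the same count on the reduced clause set, 5 assignments work.
Total: 2 + 5 = 7.

7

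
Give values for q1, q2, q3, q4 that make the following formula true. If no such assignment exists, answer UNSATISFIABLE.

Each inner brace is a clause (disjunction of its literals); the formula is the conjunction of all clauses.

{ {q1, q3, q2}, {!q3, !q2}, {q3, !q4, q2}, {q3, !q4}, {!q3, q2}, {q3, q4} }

UNSATISFIABLE

Try q3 = false.
(!q4) alone gives q4 = false.
Now (q4) is unsatisfied and unit — conflict.
So q3 must be the other value — set q3 = true.
(!q2) alone gives q2 = false.
Now (q2) is unsatisfied and unit — conflict.
Either choice for q3 ends in contradiction.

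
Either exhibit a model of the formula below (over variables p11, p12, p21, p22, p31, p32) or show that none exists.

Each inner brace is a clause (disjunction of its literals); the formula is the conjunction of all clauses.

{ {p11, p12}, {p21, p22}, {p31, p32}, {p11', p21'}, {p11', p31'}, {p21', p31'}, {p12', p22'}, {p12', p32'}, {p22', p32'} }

Branch on p11: set p11 = 1.
From the singleton clause (p21'), p21 = 0.
From the singleton clause (p22), p22 = 1.
From the singleton clause (p31'), p31 = 0.
From the singleton clause (p32), p32 = 1.
But (p32') is also a unit clause — contradiction.
So p11 must be the other value — set p11 = 0.
From the singleton clause (p12), p12 = 1.
From the singleton clause (p22'), p22 = 0.
From the singleton clause (p21), p21 = 1.
From the singleton clause (p31'), p31 = 0.
From the singleton clause (p32), p32 = 1.
But (p32') is also a unit clause — contradiction.
Neither p11 = 1 nor p11 = 0 works.

UNSATISFIABLE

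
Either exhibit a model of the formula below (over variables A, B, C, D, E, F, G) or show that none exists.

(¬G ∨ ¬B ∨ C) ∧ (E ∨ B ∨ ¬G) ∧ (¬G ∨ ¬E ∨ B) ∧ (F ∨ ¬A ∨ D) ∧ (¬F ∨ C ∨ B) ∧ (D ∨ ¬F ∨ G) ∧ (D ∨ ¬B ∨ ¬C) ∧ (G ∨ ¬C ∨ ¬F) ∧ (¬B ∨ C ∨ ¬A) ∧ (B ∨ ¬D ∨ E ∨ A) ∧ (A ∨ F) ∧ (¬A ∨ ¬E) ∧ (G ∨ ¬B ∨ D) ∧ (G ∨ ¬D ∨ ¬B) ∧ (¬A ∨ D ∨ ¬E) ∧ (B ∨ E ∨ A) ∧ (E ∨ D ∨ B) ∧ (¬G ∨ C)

Branch on A: set A = True.
(¬E) alone gives E = False.
Branch on B: set B = False.
(¬G) alone gives G = False.
(D) alone gives D = True.
Branch on F: set F = False.
Every clause is now satisfied; C is unconstrained.

A: True,  B: False,  C: False,  D: True,  E: False,  F: False,  G: False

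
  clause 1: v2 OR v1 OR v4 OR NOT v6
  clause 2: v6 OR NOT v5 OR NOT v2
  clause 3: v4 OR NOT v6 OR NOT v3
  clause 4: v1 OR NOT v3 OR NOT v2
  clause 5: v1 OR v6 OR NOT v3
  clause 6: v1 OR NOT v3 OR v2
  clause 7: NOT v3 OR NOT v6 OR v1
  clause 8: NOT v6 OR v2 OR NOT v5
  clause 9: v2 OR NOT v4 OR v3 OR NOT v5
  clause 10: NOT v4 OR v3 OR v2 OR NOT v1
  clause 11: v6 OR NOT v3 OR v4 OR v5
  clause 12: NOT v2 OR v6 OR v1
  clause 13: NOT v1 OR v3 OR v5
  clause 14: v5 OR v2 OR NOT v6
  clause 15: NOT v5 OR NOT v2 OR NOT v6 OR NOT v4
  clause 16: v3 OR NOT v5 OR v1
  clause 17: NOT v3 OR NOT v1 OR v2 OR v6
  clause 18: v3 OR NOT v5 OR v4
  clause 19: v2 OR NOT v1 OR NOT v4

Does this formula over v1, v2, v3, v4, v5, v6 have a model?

Yes

Try v6 = true.
Try v4 = false.
Unit clause (NOT v3) forces v3 = false.
Unit clause (NOT v5) forces v5 = false.
Unit clause (NOT v1) forces v1 = false.
Unit clause (v2) forces v2 = true.
All clauses are satisfied.
A satisfying assignment: v1 ↦ false; v2 ↦ true; v3 ↦ false; v4 ↦ false; v5 ↦ false; v6 ↦ true.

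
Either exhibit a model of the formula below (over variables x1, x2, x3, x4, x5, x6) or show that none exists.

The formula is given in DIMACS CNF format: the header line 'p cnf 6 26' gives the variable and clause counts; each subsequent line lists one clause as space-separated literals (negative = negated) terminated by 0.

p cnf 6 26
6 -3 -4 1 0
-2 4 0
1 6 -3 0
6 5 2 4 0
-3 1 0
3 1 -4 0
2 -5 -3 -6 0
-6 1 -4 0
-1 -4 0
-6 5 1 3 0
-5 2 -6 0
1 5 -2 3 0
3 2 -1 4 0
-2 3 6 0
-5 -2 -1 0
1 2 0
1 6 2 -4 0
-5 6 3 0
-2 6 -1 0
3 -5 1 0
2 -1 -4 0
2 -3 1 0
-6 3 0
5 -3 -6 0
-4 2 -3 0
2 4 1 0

x1=True, x2=False, x3=True, x4=False, x5=True, x6=False

Suppose x2 = False.
From the singleton clause (x1), x1 = True.
From the singleton clause (¬x4), x4 = False.
From the singleton clause (x3), x3 = True.
Suppose x6 = False.
From the singleton clause (x5), x5 = True.
All clauses are satisfied.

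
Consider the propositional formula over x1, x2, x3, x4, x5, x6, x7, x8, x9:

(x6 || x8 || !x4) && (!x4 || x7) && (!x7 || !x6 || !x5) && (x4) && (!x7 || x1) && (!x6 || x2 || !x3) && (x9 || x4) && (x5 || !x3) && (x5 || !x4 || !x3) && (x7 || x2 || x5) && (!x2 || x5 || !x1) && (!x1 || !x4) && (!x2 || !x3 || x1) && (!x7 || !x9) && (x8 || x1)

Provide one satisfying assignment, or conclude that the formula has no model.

(x4) alone gives x4 = true.
(x7) alone gives x7 = true.
(x1) alone gives x1 = true.
But (!x1) is also a unit clause — contradiction.

UNSATISFIABLE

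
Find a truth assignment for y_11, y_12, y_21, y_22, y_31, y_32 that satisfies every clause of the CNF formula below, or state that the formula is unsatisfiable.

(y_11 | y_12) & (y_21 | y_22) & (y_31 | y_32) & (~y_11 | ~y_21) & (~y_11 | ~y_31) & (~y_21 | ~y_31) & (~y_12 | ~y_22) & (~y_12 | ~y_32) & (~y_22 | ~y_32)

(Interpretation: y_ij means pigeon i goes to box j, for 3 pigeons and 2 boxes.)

Branch on y_11: set y_11 = 1.
The clause (~y_21) is unit, so y_21 = 0.
The clause (y_22) is unit, so y_22 = 1.
The clause (~y_31) is unit, so y_31 = 0.
The clause (y_32) is unit, so y_32 = 1.
Now (~y_32) is unsatisfied and unit — conflict.
That branch fails; take y_11 = 0 instead.
The clause (y_12) is unit, so y_12 = 1.
The clause (~y_22) is unit, so y_22 = 0.
The clause (y_21) is unit, so y_21 = 1.
The clause (~y_31) is unit, so y_31 = 0.
The clause (y_32) is unit, so y_32 = 1.
Now (~y_32) is unsatisfied and unit — conflict.
Both values of y_11 lead to a conflict.

UNSATISFIABLE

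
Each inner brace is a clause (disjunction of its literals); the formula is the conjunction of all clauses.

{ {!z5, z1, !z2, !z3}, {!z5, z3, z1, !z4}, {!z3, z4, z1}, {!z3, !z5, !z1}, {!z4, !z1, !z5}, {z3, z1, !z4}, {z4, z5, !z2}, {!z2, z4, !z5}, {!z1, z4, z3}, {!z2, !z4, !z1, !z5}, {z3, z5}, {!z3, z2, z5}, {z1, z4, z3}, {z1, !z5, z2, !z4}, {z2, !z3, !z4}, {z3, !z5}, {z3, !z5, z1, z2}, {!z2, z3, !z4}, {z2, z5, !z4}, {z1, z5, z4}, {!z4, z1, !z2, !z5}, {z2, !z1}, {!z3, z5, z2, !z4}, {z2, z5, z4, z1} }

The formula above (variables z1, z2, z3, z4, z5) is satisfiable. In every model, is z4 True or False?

Suppose z4 = false.
Try z3 = false.
From the singleton clause (!z1), z1 = false.
But (z1) is also a unit clause — contradiction.
Backtrack on z3: now try z3 = true.
From the singleton clause (z1), z1 = true.
From the singleton clause (!z5), z5 = false.
From the singleton clause (!z2), z2 = false.
But (z2) is also a unit clause — contradiction.
Neither z3 = true nor z3 = false works.
So every satisfying assignment has z4 = True.

True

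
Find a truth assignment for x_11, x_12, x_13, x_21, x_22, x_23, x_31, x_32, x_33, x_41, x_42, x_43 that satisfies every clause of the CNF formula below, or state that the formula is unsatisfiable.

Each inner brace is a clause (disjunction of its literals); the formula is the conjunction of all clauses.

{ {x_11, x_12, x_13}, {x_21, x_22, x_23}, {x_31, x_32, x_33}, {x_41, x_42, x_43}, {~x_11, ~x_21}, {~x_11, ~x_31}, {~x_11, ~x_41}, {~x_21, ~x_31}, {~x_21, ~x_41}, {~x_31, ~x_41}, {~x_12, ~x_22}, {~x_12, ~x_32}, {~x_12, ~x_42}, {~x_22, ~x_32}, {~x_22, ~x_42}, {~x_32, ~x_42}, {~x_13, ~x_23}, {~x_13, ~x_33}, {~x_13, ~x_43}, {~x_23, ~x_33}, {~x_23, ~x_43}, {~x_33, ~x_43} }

Try x_11 = 0.
Try x_12 = 1.
Unit clause (~x_22) forces x_22 = 0.
Unit clause (~x_32) forces x_32 = 0.
Unit clause (~x_42) forces x_42 = 0.
Try x_21 = 1.
Unit clause (~x_31) forces x_31 = 0.
Unit clause (x_33) forces x_33 = 1.
Unit clause (~x_41) forces x_41 = 0.
Unit clause (x_43) forces x_43 = 1.
But (~x_43) is also a unit clause — contradiction.
So x_21 must be the other value — set x_21 = 0.
Unit clause (x_23) forces x_23 = 1.
Unit clause (~x_13) forces x_13 = 0.
Unit clause (~x_33) forces x_33 = 0.
Unit clause (x_31) forces x_31 = 1.
Unit clause (~x_41) forces x_41 = 0.
Unit clause (x_43) forces x_43 = 1.
But (~x_43) is also a unit clause — contradiction.
Either choice for x_21 ends in contradiction.
So x_12 must be the other value — set x_12 = 0.
Unit clause (x_13) forces x_13 = 1.
Unit clause (~x_23) forces x_23 = 0.
Unit clause (~x_33) forces x_33 = 0.
Unit clause (~x_43) forces x_43 = 0.
Try x_21 = 1.
Unit clause (~x_31) forces x_31 = 0.
Unit clause (x_32) forces x_32 = 1.
Unit clause (~x_41) forces x_41 = 0.
Unit clause (x_42) forces x_42 = 1.
But (~x_42) is also a unit clause — contradiction.
So x_21 must be the other value — set x_21 = 0.
Unit clause (x_22) forces x_22 = 1.
Unit clause (~x_32) forces x_32 = 0.
Unit clause (x_31) forces x_31 = 1.
Unit clause (~x_41) forces x_41 = 0.
Unit clause (x_42) forces x_42 = 1.
But (~x_42) is also a unit clause — contradiction.
Either choice for x_21 ends in contradiction.
Either choice for x_12 ends in contradiction.
So x_11 must be the other value — set x_11 = 1.
Unit clause (~x_21) forces x_21 = 0.
Unit clause (~x_31) forces x_31 = 0.
Unit clause (~x_41) forces x_41 = 0.
Try x_22 = 1.
Unit clause (~x_12) forces x_12 = 0.
Unit clause (~x_32) forces x_32 = 0.
Unit clause (x_33) forces x_33 = 1.
Unit clause (~x_42) forces x_42 = 0.
Unit clause (x_43) forces x_43 = 1.
But (~x_43) is also a unit clause — contradiction.
So x_22 must be the other value — set x_22 = 0.
Unit clause (x_23) forces x_23 = 1.
Unit clause (~x_13) forces x_13 = 0.
Unit clause (~x_33) forces x_33 = 0.
Unit clause (x_32) forces x_32 = 1.
Unit clause (~x_12) forces x_12 = 0.
Unit clause (~x_42) forces x_42 = 0.
Unit clause (x_43) forces x_43 = 1.
But (~x_43) is also a unit clause — contradiction.
Either choice for x_22 ends in contradiction.
Either choice for x_11 ends in contradiction.

UNSATISFIABLE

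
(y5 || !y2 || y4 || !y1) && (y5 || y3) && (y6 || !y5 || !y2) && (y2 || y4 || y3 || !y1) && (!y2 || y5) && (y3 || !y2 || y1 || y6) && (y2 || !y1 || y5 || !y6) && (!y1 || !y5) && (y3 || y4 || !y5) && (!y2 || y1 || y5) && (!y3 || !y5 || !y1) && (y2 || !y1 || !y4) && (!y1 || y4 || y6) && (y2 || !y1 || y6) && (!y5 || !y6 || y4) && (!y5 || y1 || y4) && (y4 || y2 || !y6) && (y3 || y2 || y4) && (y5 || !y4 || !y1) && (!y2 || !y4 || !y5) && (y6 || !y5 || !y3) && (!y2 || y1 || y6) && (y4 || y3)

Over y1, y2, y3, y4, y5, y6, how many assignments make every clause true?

6

There are 2^6 = 64 truth assignments over (y1, y2, y3, y4, y5, y6).
Split on y4. With y4 = true, the clauses containing y4 are satisfied and !y4 drops from the rest; 5 of the 2^5 = 32 assignments to the other variables satisfy what remains.
With y4 = false, by the same count on the reduced clause set, 1 assignment works.
Total: 5 + 1 = 6.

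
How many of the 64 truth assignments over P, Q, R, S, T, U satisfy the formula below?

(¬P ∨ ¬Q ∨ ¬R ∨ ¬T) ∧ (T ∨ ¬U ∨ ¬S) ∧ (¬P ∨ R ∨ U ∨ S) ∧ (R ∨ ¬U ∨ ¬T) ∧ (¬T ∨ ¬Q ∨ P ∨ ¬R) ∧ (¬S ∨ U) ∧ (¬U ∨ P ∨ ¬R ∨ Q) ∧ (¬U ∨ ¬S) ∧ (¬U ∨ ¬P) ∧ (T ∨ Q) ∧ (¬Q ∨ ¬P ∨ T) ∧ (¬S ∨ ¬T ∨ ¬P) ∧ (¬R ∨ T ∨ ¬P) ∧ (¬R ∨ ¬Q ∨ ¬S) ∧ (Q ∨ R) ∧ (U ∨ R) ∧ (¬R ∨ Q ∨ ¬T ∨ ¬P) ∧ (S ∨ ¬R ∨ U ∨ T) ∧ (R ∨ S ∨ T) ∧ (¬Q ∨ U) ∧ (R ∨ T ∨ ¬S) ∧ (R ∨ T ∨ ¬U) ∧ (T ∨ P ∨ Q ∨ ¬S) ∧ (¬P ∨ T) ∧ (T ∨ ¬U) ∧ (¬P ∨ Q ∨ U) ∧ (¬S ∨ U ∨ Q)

There are 2^6 = 64 truth assignments over (P, Q, R, S, T, U).
Split on U. With U = True, the clauses containing U are satisfied and ¬U drops from the rest; 0 of the 2^5 = 32 assignments to the other variables satisfy what remains.
With U = False, by the same count on the reduced clause set, 1 assignment works.
(One model: P=F, Q=F, R=T, S=F, T=T, U=F.)
Total: 0 + 1 = 1.

1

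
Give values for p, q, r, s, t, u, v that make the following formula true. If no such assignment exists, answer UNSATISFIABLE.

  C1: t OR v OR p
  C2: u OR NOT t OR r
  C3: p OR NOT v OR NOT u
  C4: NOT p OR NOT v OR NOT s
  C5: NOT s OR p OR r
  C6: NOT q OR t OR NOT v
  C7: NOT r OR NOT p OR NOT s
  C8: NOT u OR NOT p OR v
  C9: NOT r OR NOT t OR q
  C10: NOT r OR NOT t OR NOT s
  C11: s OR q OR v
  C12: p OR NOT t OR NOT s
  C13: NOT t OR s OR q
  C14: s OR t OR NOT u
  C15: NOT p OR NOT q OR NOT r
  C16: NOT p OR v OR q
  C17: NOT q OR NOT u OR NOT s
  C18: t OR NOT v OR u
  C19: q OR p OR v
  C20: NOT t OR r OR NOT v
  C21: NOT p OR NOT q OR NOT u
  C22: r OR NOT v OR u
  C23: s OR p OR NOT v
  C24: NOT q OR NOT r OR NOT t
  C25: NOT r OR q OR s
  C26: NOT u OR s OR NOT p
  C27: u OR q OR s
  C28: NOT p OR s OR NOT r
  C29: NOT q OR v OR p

p: true,  q: true,  r: false,  s: true,  t: false,  u: false,  v: false

Case t = false:
Case v = false:
Unit clause (p) forces p = true.
Unit clause (NOT u) forces u = false.
Unit clause (q) forces q = true.
Unit clause (NOT r) forces r = false.
All clauses hold; s can take either value.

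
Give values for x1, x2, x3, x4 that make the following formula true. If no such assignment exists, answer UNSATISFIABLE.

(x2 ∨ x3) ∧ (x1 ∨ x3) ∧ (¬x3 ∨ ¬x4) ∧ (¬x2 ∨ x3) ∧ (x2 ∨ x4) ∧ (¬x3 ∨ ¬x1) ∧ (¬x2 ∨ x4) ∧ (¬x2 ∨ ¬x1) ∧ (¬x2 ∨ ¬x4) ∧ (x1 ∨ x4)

Case x2 = True:
(x3) alone gives x3 = True.
(¬x4) alone gives x4 = False.
Now (x4) is unsatisfied and unit — conflict.
Backtrack on x2: now try x2 = False.
(x3) alone gives x3 = True.
(¬x4) alone gives x4 = False.
Now (x4) is unsatisfied and unit — conflict.
Either choice for x2 ends in contradiction.

UNSATISFIABLE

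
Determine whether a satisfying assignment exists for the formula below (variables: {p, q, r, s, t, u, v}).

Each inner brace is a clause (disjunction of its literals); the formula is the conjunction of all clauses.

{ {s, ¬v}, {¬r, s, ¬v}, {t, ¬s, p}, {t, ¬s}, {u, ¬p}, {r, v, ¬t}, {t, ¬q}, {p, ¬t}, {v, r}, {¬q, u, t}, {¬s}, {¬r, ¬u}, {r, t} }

Yes, satisfiable

From the singleton clause (¬s), s = False.
From the singleton clause (¬v), v = False.
From the singleton clause (r), r = True.
From the singleton clause (¬u), u = False.
From the singleton clause (¬p), p = False.
From the singleton clause (¬t), t = False.
From the singleton clause (¬q), q = False.
All clauses are satisfied.
A satisfying assignment: p ↦ False, q ↦ False, r ↦ True, s ↦ False, t ↦ False, u ↦ False, v ↦ False.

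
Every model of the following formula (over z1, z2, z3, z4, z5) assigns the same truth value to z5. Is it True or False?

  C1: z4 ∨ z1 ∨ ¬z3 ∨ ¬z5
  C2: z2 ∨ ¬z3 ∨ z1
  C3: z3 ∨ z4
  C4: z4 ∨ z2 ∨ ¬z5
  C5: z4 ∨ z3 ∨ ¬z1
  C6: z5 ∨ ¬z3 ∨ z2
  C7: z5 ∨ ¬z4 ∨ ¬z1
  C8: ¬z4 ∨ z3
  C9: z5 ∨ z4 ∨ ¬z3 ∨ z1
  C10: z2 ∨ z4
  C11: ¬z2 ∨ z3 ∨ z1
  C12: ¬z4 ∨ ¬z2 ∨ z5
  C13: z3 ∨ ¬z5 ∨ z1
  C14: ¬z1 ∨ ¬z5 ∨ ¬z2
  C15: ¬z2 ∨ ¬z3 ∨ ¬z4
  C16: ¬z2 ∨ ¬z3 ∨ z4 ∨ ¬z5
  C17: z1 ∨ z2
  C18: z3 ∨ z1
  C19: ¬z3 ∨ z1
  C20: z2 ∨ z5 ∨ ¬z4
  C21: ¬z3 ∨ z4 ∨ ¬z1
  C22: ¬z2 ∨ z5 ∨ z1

True

Suppose z5 = False.
Try z3 = True.
(z2) alone gives z2 = True.
(¬z4) alone gives z4 = False.
(z1) alone gives z1 = True.
That conflicts with the unit clause (¬z1).
Backtrack on z3: now try z3 = False.
(z4) alone gives z4 = True.
That conflicts with the unit clause (¬z4).
Either choice for z3 ends in contradiction.
So every satisfying assignment has z5 = True.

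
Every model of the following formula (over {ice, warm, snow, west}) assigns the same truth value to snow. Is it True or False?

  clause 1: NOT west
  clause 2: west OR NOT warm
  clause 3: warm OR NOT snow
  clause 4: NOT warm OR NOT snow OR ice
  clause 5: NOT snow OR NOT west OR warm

False

Suppose snow = true.
Unit clause (NOT west) forces west = false.
Unit clause (NOT warm) forces warm = false.
But (warm) is also a unit clause — contradiction.
So every satisfying assignment has snow = False.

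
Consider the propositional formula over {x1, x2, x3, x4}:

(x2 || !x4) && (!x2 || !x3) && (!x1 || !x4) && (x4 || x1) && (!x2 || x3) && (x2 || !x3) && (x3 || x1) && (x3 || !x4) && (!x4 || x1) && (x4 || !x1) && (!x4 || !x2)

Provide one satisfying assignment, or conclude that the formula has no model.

Try x2 = true.
Unit clause (!x3) forces x3 = false.
That conflicts with the unit clause (x3).
Backtrack on x2: now try x2 = false.
Unit clause (!x4) forces x4 = false.
Unit clause (x1) forces x1 = true.
That conflicts with the unit clause (!x1).
Either choice for x2 ends in contradiction.

UNSATISFIABLE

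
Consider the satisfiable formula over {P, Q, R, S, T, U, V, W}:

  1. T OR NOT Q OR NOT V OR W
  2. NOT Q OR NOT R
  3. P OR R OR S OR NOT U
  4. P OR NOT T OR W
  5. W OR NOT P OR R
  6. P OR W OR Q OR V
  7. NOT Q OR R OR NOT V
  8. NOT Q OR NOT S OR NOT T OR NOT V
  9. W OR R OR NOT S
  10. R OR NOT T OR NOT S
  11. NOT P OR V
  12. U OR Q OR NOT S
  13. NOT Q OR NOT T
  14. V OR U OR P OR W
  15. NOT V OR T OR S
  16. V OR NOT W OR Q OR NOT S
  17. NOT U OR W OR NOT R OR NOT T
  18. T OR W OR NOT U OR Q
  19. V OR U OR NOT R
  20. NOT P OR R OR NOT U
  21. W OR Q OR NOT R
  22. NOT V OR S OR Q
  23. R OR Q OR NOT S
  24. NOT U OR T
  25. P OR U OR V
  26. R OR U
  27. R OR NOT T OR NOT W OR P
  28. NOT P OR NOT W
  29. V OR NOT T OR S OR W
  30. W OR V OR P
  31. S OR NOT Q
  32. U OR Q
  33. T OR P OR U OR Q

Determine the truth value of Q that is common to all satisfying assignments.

False

Suppose Q = true.
Unit clause (NOT R) forces R = false.
Unit clause (NOT V) forces V = false.
Unit clause (NOT P) forces P = false.
Unit clause (NOT T) forces T = false.
Unit clause (NOT U) forces U = false.
That conflicts with the unit clause (U).
So every satisfying assignment has Q = False.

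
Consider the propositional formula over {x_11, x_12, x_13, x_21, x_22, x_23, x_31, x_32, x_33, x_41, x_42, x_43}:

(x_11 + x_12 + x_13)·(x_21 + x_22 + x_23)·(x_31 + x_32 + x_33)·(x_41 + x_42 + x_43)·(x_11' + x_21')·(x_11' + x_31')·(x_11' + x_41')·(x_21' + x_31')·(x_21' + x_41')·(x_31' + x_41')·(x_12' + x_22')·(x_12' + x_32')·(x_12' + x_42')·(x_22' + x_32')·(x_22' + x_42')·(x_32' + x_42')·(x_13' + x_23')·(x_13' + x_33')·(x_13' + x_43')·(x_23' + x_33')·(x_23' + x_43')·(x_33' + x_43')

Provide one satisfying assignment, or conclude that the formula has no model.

Try x_11 = 0.
Try x_12 = 1.
From the singleton clause (x_22'), x_22 = 0.
From the singleton clause (x_32'), x_32 = 0.
From the singleton clause (x_42'), x_42 = 0.
Try x_21 = 1.
From the singleton clause (x_31'), x_31 = 0.
From the singleton clause (x_33), x_33 = 1.
From the singleton clause (x_41'), x_41 = 0.
From the singleton clause (x_43), x_43 = 1.
But (x_43') is also a unit clause — contradiction.
Undo x_21 and try x_21 = 0.
From the singleton clause (x_23), x_23 = 1.
From the singleton clause (x_13'), x_13 = 0.
From the singleton clause (x_33'), x_33 = 0.
From the singleton clause (x_31), x_31 = 1.
From the singleton clause (x_41'), x_41 = 0.
From the singleton clause (x_43), x_43 = 1.
But (x_43') is also a unit clause — contradiction.
Either choice for x_21 ends in contradiction.
Undo x_12 and try x_12 = 0.
From the singleton clause (x_13), x_13 = 1.
From the singleton clause (x_23'), x_23 = 0.
From the singleton clause (x_33'), x_33 = 0.
From the singleton clause (x_43'), x_43 = 0.
Try x_21 = 1.
From the singleton clause (x_31'), x_31 = 0.
From the singleton clause (x_32), x_32 = 1.
From the singleton clause (x_41'), x_41 = 0.
From the singleton clause (x_42), x_42 = 1.
But (x_42') is also a unit clause — contradiction.
Undo x_21 and try x_21 = 0.
From the singleton clause (x_22), x_22 = 1.
From the singleton clause (x_32'), x_32 = 0.
From the singleton clause (x_31), x_31 = 1.
From the singleton clause (x_41'), x_41 = 0.
From the singleton clause (x_42), x_42 = 1.
But (x_42') is also a unit clause — contradiction.
Either choice for x_21 ends in contradiction.
Either choice for x_12 ends in contradiction.
Undo x_11 and try x_11 = 1.
From the singleton clause (x_21'), x_21 = 0.
From the singleton clause (x_31'), x_31 = 0.
From the singleton clause (x_41'), x_41 = 0.
Try x_22 = 1.
From the singleton clause (x_12'), x_12 = 0.
From the singleton clause (x_32'), x_32 = 0.
From the singleton clause (x_33), x_33 = 1.
From the singleton clause (x_42'), x_42 = 0.
From the singleton clause (x_43), x_43 = 1.
But (x_43') is also a unit clause — contradiction.
Undo x_22 and try x_22 = 0.
From the singleton clause (x_23), x_23 = 1.
From the singleton clause (x_13'), x_13 = 0.
From the singleton clause (x_33'), x_33 = 0.
From the singleton clause (x_32), x_32 = 1.
From the singleton clause (x_12'), x_12 = 0.
From the singleton clause (x_42'), x_42 = 0.
From the singleton clause (x_43), x_43 = 1.
But (x_43') is also a unit clause — contradiction.
Either choice for x_22 ends in contradiction.
Either choice for x_11 ends in contradiction.

UNSATISFIABLE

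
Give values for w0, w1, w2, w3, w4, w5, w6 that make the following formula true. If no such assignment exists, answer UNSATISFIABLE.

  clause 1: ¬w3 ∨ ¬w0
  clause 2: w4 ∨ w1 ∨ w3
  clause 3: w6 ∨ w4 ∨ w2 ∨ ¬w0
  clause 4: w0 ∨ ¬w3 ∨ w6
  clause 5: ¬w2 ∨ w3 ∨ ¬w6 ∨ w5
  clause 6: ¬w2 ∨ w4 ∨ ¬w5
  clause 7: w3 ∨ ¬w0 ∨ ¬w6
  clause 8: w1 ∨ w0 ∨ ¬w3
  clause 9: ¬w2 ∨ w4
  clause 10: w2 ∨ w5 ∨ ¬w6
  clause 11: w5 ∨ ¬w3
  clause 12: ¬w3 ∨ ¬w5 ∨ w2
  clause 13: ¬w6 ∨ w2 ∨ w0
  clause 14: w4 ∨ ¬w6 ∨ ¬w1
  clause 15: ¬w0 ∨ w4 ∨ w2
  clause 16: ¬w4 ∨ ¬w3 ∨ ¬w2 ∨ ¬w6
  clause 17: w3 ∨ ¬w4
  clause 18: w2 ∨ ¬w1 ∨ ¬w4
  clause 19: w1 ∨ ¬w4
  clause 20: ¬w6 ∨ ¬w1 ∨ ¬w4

w0=False, w1=True, w2=False, w3=False, w4=False, w5=False, w6=False

Case w3 = False:
(¬w4) alone gives w4 = False.
(w1) alone gives w1 = True.
(¬w2) alone gives w2 = False.
(¬w6) alone gives w6 = False.
(¬w0) alone gives w0 = False.
No clause remains; w5 is free.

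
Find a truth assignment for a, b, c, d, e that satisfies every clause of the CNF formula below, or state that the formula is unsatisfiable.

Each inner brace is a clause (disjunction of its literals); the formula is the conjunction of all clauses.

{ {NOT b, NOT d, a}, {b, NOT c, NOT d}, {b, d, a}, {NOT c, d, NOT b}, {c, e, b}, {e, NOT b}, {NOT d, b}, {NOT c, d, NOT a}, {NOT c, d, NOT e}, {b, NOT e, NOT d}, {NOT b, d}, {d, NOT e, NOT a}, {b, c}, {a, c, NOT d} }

Case e = true:
Case d = true:
From the singleton clause (b), b = true.
From the singleton clause (a), a = true.
No clause remains; c is free.

a ↦ true, b ↦ true, c ↦ true, d ↦ true, e ↦ true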